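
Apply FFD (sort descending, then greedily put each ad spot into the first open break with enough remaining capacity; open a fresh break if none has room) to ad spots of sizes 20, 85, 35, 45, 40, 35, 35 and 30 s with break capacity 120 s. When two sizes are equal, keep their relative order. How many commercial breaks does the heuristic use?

3

Sorted descending: 85, 45, 40, 35, 35, 35, 30, 20.
  85 → break 1 (new)  [load 85/120]
  45 → break 2 (new)  [load 45/120]
  40 → break 2  [load 85/120]
  35 → break 1  [load 120/120]
  35 → break 2  [load 120/120]
  35 → break 3 (new)  [load 35/120]
  30 → break 3  [load 65/120]
  20 → break 3  [load 85/120]
3 commercial breaks opened.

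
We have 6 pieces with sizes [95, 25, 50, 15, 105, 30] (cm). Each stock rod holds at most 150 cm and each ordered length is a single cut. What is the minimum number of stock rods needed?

Total = 105 + 95 + 50 + 30 + 25 + 15 = 320 cm.
Lower bound: ⌈320/150⌉ = 3 stock rods.
A packing using 3 stock rods:
  stock rod 1: 105 + 30 + 15 = 150
  stock rod 2: 95 + 50 = 145
  stock rod 3: 25 = 25
This matches the lower bound, so 3 is optimal.

3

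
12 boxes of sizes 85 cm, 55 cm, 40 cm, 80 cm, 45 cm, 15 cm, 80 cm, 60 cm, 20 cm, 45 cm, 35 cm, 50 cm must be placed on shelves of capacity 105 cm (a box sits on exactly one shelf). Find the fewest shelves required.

7

Total = 85 + 80 + 80 + 60 + 55 + 50 + 45 + 45 + 40 + 35 + 20 + 15 = 610 cm.
Lower bound: ⌈610/105⌉ = 6 shelves.
A packing using 7 shelves:
  shelf 1: 85 + 20 = 105
  shelf 2: 80 + 15 = 95
  shelf 3: 80 = 80
  shelf 4: 60 + 45 = 105
  shelf 5: 55 + 50 = 105
  shelf 6: 45 + 40 = 85
  shelf 7: 35 = 35
No arrangement into 6 shelves stays within capacity, so 7 is optimal.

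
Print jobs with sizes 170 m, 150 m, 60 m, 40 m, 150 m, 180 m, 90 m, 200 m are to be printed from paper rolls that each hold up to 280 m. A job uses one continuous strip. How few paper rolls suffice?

Total = 200 + 180 + 170 + 150 + 150 + 90 + 60 + 40 = 1040 m.
Lower bound: ⌈1040/280⌉ = 4 paper rolls.
Also, 5 print jobs each exceed 140 m, and no two of those can share a roll, so at least 5 paper rolls are needed.
A packing using 5 paper rolls:
  roll 1: 200 + 60 = 260
  roll 2: 180 + 90 = 270
  roll 3: 170 + 40 = 210
  roll 4: 150 = 150
  roll 5: 150 = 150
This matches the lower bound, so 5 is optimal.

5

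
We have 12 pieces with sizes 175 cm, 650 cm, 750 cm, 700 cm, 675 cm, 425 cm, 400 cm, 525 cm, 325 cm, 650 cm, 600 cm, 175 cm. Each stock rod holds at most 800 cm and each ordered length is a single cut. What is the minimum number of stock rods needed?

Total = 750 + 700 + 675 + 650 + 650 + 600 + 525 + 425 + 400 + 325 + 175 + 175 = 6050 cm.
Lower bound: ⌈6050/800⌉ = 8 stock rods.
A packing using 9 stock rods:
  stock rod 1: 750 = 750
  stock rod 2: 700 = 700
  stock rod 3: 675 = 675
  stock rod 4: 650 = 650
  stock rod 5: 650 = 650
  stock rod 6: 600 + 175 = 775
  stock rod 7: 525 + 175 = 700
  stock rod 8: 425 + 325 = 750
  stock rod 9: 400 = 400
No arrangement into 8 stock rods stays within capacity, so 9 is optimal.

9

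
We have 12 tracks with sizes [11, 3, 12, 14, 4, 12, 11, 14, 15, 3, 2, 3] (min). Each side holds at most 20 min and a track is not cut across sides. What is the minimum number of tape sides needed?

Total = 15 + 14 + 14 + 12 + 12 + 11 + 11 + 4 + 3 + 3 + 3 + 2 = 104 min.
Lower bound: ⌈104/20⌉ = 6 tape sides.
Also, 7 tracks each exceed 10 min, and no two of those can share a side, so at least 7 tape sides are needed.
A packing using 7 tape sides:
  side 1: 15 + 4 = 19
  side 2: 14 + 3 + 3 = 20
  side 3: 14 + 3 + 2 = 19
  side 4: 12 = 12
  side 5: 12 = 12
  side 6: 11 = 11
  side 7: 11 = 11
This matches the lower bound, so 7 is optimal.

7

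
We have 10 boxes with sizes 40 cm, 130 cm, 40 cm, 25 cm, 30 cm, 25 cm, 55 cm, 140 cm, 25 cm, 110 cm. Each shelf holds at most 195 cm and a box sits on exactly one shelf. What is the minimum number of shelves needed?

Total = 140 + 130 + 110 + 55 + 40 + 40 + 30 + 25 + 25 + 25 = 620 cm.
Lower bound: ⌈620/195⌉ = 4 shelves.
A packing using 4 shelves:
  shelf 1: 140 + 55 = 195
  shelf 2: 130 + 40 + 25 = 195
  shelf 3: 110 + 40 + 30 = 180
  shelf 4: 25 + 25 = 50
This matches the lower bound, so 4 is optimal.

4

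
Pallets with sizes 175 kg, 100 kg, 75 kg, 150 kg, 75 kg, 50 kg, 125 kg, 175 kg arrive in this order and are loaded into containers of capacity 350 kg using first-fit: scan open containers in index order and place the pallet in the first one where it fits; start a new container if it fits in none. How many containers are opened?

  175 → container 1 (new)  [load 175/350]
  100 → container 1  [load 275/350]
  75 → container 1  [load 350/350]
  150 → container 2 (new)  [load 150/350]
  75 → container 2  [load 225/350]
  50 → container 2  [load 275/350]
  125 → container 3 (new)  [load 125/350]
  175 → container 3  [load 300/350]
3 containers opened.

3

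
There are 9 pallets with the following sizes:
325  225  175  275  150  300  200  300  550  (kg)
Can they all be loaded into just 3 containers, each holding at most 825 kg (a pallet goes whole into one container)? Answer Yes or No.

No

Total = 2500 kg; ⌈2500/825⌉ = 4.
At least 4 containers are required, but only 3 are allowed.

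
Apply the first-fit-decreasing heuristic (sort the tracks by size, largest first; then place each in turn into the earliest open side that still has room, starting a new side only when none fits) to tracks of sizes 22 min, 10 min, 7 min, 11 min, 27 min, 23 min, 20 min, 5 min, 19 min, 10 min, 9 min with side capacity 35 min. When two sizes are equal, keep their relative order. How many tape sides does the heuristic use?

Sorted descending: 27, 23, 22, 20, 19, 11, 10, 10, 9, 7, 5.
  27 → side 1 (new)  [load 27/35]
  23 → side 2 (new)  [load 23/35]
  22 → side 3 (new)  [load 22/35]
  20 → side 4 (new)  [load 20/35]
  19 → side 5 (new)  [load 19/35]
  11 → side 2  [load 34/35]
  10 → side 3  [load 32/35]
  10 → side 4  [load 30/35]
  9 → side 5  [load 28/35]
  7 → side 1  [load 34/35]
  5 → side 4  [load 35/35]
5 tape sides opened.

5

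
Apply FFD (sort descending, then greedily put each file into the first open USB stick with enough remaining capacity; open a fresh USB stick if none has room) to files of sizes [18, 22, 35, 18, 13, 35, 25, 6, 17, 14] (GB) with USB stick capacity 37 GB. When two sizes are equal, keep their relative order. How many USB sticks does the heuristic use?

6

Sorted descending: 35, 35, 25, 22, 18, 18, 17, 14, 13, 6.
  35 → USB stick 1 (new)  [load 35/37]
  35 → USB stick 2 (new)  [load 35/37]
  25 → USB stick 3 (new)  [load 25/37]
  22 → USB stick 4 (new)  [load 22/37]
  18 → USB stick 5 (new)  [load 18/37]
  18 → USB stick 5  [load 36/37]
  17 → USB stick 6 (new)  [load 17/37]
  14 → USB stick 4  [load 36/37]
  13 → USB stick 6  [load 30/37]
  6 → USB stick 3  [load 31/37]
6 USB sticks opened.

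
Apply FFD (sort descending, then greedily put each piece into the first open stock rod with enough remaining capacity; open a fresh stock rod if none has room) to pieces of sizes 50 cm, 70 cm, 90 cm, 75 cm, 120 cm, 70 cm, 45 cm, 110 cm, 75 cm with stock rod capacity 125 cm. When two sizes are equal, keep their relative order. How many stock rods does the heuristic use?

7

Sorted descending: 120, 110, 90, 75, 75, 70, 70, 50, 45.
  120 → stock rod 1 (new)  [load 120/125]
  110 → stock rod 2 (new)  [load 110/125]
  90 → stock rod 3 (new)  [load 90/125]
  75 → stock rod 4 (new)  [load 75/125]
  75 → stock rod 5 (new)  [load 75/125]
  70 → stock rod 6 (new)  [load 70/125]
  70 → stock rod 7 (new)  [load 70/125]
  50 → stock rod 4  [load 125/125]
  45 → stock rod 5  [load 120/125]
7 stock rods opened.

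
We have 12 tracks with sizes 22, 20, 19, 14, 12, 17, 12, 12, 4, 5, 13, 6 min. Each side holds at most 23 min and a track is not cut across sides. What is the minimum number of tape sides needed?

Total = 22 + 20 + 19 + 17 + 14 + 13 + 12 + 12 + 12 + 6 + 5 + 4 = 156 min.
Lower bound: ⌈156/23⌉ = 7 tape sides.
Also, 9 tracks each exceed 23/2 min, and no two of those can share a side, so at least 9 tape sides are needed.
A packing using 9 tape sides:
  side 1: 22 = 22
  side 2: 20 = 20
  side 3: 19 + 4 = 23
  side 4: 17 + 6 = 23
  side 5: 14 + 5 = 19
  side 6: 13 = 13
  side 7: 12 = 12
  side 8: 12 = 12
  side 9: 12 = 12
This matches the lower bound, so 9 is optimal.

9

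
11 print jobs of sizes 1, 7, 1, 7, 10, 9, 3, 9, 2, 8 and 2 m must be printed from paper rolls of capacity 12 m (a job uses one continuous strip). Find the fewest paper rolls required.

Total = 10 + 9 + 9 + 8 + 7 + 7 + 3 + 2 + 2 + 1 + 1 = 59 m.
Lower bound: ⌈59/12⌉ = 5 paper rolls.
Also, 6 print jobs each exceed 6 m, and no two of those can share a roll, so at least 6 paper rolls are needed.
A packing using 6 paper rolls:
  roll 1: 10 + 2 = 12
  roll 2: 9 + 3 = 12
  roll 3: 9 + 2 + 1 = 12
  roll 4: 8 + 1 = 9
  roll 5: 7 = 7
  roll 6: 7 = 7
This matches the lower bound, so 6 is optimal.

6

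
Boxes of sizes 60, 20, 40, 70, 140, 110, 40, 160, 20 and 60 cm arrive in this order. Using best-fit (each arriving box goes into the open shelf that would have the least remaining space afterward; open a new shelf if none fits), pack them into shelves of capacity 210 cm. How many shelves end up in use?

4

  60 → shelf 1 (new)  [load 60/210]
  20 → shelf 1  [load 80/210]
  40 → shelf 1  [load 120/210]
  70 → shelf 1  [load 190/210]
  140 → shelf 2 (new)  [load 140/210]
  110 → shelf 3 (new)  [load 110/210]
  40 → shelf 2  [load 180/210]
  160 → shelf 4 (new)  [load 160/210]
  20 → shelf 1  [load 210/210]
  60 → shelf 3  [load 170/210]
4 shelves opened.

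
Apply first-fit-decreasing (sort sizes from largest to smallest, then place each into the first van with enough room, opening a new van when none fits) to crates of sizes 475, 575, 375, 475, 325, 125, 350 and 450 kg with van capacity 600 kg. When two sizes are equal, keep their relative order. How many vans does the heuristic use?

Sorted descending: 575, 475, 475, 450, 375, 350, 325, 125.
  575 → van 1 (new)  [load 575/600]
  475 → van 2 (new)  [load 475/600]
  475 → van 3 (new)  [load 475/600]
  450 → van 4 (new)  [load 450/600]
  375 → van 5 (new)  [load 375/600]
  350 → van 6 (new)  [load 350/600]
  325 → van 7 (new)  [load 325/600]
  125 → van 2  [load 600/600]
7 vans opened.

7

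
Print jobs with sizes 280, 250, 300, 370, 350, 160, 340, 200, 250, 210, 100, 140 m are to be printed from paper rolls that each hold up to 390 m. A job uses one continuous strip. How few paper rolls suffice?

Total = 370 + 350 + 340 + 300 + 280 + 250 + 250 + 210 + 200 + 160 + 140 + 100 = 2950 m.
Lower bound: ⌈2950/390⌉ = 8 paper rolls.
Also, 9 print jobs each exceed 195 m, and no two of those can share a roll, so at least 9 paper rolls are needed.
A packing using 9 paper rolls:
  roll 1: 370 = 370
  roll 2: 350 = 350
  roll 3: 340 = 340
  roll 4: 300 = 300
  roll 5: 280 + 100 = 380
  roll 6: 250 + 140 = 390
  roll 7: 250 = 250
  roll 8: 210 + 160 = 370
  roll 9: 200 = 200
This matches the lower bound, so 9 is optimal.

9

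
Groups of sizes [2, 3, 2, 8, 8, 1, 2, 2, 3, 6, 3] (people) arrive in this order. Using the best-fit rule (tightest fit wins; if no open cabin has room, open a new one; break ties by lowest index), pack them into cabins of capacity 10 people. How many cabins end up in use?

5

  2 → cabin 1 (new)  [load 2/10]
  3 → cabin 1  [load 5/10]
  2 → cabin 1  [load 7/10]
  8 → cabin 2 (new)  [load 8/10]
  8 → cabin 3 (new)  [load 8/10]
  1 → cabin 2  [load 9/10]
  2 → cabin 3  [load 10/10]
  2 → cabin 1  [load 9/10]
  3 → cabin 4 (new)  [load 3/10]
  6 → cabin 4  [load 9/10]
  3 → cabin 5 (new)  [load 3/10]
5 cabins opened.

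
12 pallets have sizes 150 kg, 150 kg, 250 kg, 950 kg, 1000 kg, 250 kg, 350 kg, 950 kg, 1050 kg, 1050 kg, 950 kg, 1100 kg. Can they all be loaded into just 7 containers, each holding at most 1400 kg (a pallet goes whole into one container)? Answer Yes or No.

A valid assignment using 7 containers:
  container 1: 1100 + 250 = 1350
  container 2: 1050 + 350 = 1400
  container 3: 1050 + 250 = 1300
  container 4: 1000 + 150 + 150 = 1300
  container 5: 950 = 950
  container 6: 950 = 950
  container 7: 950 = 950
Every load is within 1400 kg, so 7 containers suffice.

Yes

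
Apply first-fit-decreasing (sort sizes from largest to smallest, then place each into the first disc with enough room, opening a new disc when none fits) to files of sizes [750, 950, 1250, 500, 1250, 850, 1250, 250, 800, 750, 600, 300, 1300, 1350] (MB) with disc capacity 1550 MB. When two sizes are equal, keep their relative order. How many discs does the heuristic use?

Sorted descending: 1350, 1300, 1250, 1250, 1250, 950, 850, 800, 750, 750, 600, 500, 300, 250.
  1350 → disc 1 (new)  [load 1350/1550]
  1300 → disc 2 (new)  [load 1300/1550]
  1250 → disc 3 (new)  [load 1250/1550]
  1250 → disc 4 (new)  [load 1250/1550]
  1250 → disc 5 (new)  [load 1250/1550]
  950 → disc 6 (new)  [load 950/1550]
  850 → disc 7 (new)  [load 850/1550]
  800 → disc 8 (new)  [load 800/1550]
  750 → disc 8  [load 1550/1550]
  750 → disc 9 (new)  [load 750/1550]
  600 → disc 6  [load 1550/1550]
  500 → disc 7  [load 1350/1550]
  300 → disc 3  [load 1550/1550]
  250 → disc 2  [load 1550/1550]
9 discs opened.

9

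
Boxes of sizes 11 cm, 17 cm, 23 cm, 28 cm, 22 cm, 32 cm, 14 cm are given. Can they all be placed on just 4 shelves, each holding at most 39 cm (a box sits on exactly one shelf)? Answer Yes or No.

Yes

A valid assignment using 4 shelves:
  shelf 1: 32 = 32
  shelf 2: 28 + 11 = 39
  shelf 3: 23 + 14 = 37
  shelf 4: 22 + 17 = 39
Every load is within 39 cm, so 4 shelves suffice.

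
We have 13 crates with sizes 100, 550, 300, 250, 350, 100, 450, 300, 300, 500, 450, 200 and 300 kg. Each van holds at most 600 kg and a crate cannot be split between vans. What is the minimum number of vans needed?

8

Total = 550 + 500 + 450 + 450 + 350 + 300 + 300 + 300 + 300 + 250 + 200 + 100 + 100 = 4150 kg.
Lower bound: ⌈4150/600⌉ = 7 vans.
A packing using 8 vans:
  van 1: 550 = 550
  van 2: 500 + 100 = 600
  van 3: 450 + 100 = 550
  van 4: 450 = 450
  van 5: 350 + 250 = 600
  van 6: 300 + 300 = 600
  van 7: 300 + 300 = 600
  van 8: 200 = 200
No arrangement into 7 vans stays within capacity, so 8 is optimal.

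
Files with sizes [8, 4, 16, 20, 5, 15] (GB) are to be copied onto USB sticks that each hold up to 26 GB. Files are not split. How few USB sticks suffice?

3

Total = 20 + 16 + 15 + 8 + 5 + 4 = 68 GB.
Lower bound: ⌈68/26⌉ = 3 USB sticks.
A packing using 3 USB sticks:
  USB stick 1: 20 + 5 = 25
  USB stick 2: 16 + 8 = 24
  USB stick 3: 15 + 4 = 19
This matches the lower bound, so 3 is optimal.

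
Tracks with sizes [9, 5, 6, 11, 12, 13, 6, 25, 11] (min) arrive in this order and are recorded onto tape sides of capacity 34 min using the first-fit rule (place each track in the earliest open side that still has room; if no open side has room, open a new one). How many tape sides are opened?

4

  9 → side 1 (new)  [load 9/34]
  5 → side 1  [load 14/34]
  6 → side 1  [load 20/34]
  11 → side 1  [load 31/34]
  12 → side 2 (new)  [load 12/34]
  13 → side 2  [load 25/34]
  6 → side 2  [load 31/34]
  25 → side 3 (new)  [load 25/34]
  11 → side 4 (new)  [load 11/34]
4 tape sides opened.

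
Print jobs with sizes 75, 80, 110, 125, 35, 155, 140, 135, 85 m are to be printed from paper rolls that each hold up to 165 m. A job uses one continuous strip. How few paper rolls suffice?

Total = 155 + 140 + 135 + 125 + 110 + 85 + 80 + 75 + 35 = 940 m.
Lower bound: ⌈940/165⌉ = 6 paper rolls.
A packing using 7 paper rolls:
  roll 1: 155 = 155
  roll 2: 140 = 140
  roll 3: 135 = 135
  roll 4: 125 + 35 = 160
  roll 5: 110 = 110
  roll 6: 85 + 80 = 165
  roll 7: 75 = 75
No arrangement into 6 paper rolls stays within capacity, so 7 is optimal.

7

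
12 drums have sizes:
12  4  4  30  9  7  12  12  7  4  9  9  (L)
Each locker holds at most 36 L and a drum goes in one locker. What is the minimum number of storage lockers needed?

4

Total = 30 + 12 + 12 + 12 + 9 + 9 + 9 + 7 + 7 + 4 + 4 + 4 = 119 L.
Lower bound: ⌈119/36⌉ = 4 storage lockers.
A packing using 4 storage lockers:
  locker 1: 30 + 4 = 34
  locker 2: 12 + 12 + 12 = 36
  locker 3: 9 + 9 + 9 + 7 = 34
  locker 4: 7 + 4 + 4 = 15
This matches the lower bound, so 4 is optimal.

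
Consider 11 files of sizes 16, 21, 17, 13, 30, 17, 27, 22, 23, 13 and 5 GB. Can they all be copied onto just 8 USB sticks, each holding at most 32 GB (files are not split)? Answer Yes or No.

A valid assignment using 8 USB sticks:
  USB stick 1: 30 = 30
  USB stick 2: 27 + 5 = 32
  USB stick 3: 23 = 23
  USB stick 4: 22 = 22
  USB stick 5: 21 = 21
  USB stick 6: 17 + 13 = 30
  USB stick 7: 17 + 13 = 30
  USB stick 8: 16 = 16
Every load is within 32 GB, so 8 USB sticks suffice.

Yes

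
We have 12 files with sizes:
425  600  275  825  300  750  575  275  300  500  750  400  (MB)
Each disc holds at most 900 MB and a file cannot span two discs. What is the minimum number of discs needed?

8

Total = 825 + 750 + 750 + 600 + 575 + 500 + 425 + 400 + 300 + 300 + 275 + 275 = 5975 MB.
Lower bound: ⌈5975/900⌉ = 7 discs.
A packing using 8 discs:
  disc 1: 825 = 825
  disc 2: 750 = 750
  disc 3: 750 = 750
  disc 4: 600 + 300 = 900
  disc 5: 575 + 300 = 875
  disc 6: 500 + 400 = 900
  disc 7: 425 + 275 = 700
  disc 8: 275 = 275
No arrangement into 7 discs stays within capacity, so 8 is optimal.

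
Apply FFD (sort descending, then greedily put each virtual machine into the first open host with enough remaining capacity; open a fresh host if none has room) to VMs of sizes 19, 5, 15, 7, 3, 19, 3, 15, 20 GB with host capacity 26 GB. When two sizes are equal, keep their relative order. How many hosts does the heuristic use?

Sorted descending: 20, 19, 19, 15, 15, 7, 5, 3, 3.
  20 → host 1 (new)  [load 20/26]
  19 → host 2 (new)  [load 19/26]
  19 → host 3 (new)  [load 19/26]
  15 → host 4 (new)  [load 15/26]
  15 → host 5 (new)  [load 15/26]
  7 → host 2  [load 26/26]
  5 → host 1  [load 25/26]
  3 → host 3  [load 22/26]
  3 → host 3  [load 25/26]
5 hosts opened.

5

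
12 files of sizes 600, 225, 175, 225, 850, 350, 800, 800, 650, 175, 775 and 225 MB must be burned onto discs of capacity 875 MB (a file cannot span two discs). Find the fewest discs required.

Total = 850 + 800 + 800 + 775 + 650 + 600 + 350 + 225 + 225 + 225 + 175 + 175 = 5850 MB.
Lower bound: ⌈5850/875⌉ = 7 discs.
A packing using 8 discs:
  disc 1: 850 = 850
  disc 2: 800 = 800
  disc 3: 800 = 800
  disc 4: 775 = 775
  disc 5: 650 + 225 = 875
  disc 6: 600 + 225 = 825
  disc 7: 350 + 225 + 175 = 750
  disc 8: 175 = 175
No arrangement into 7 discs stays within capacity, so 8 is optimal.

8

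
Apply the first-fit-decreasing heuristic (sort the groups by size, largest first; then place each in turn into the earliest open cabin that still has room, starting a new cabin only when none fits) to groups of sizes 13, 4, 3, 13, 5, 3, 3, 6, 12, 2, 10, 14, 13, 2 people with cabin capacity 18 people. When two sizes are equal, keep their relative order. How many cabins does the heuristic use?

Sorted descending: 14, 13, 13, 13, 12, 10, 6, 5, 4, 3, 3, 3, 2, 2.
  14 → cabin 1 (new)  [load 14/18]
  13 → cabin 2 (new)  [load 13/18]
  13 → cabin 3 (new)  [load 13/18]
  13 → cabin 4 (new)  [load 13/18]
  12 → cabin 5 (new)  [load 12/18]
  10 → cabin 6 (new)  [load 10/18]
  6 → cabin 5  [load 18/18]
  5 → cabin 2  [load 18/18]
  4 → cabin 1  [load 18/18]
  3 → cabin 3  [load 16/18]
  3 → cabin 4  [load 16/18]
  3 → cabin 6  [load 13/18]
  2 → cabin 3  [load 18/18]
  2 → cabin 4  [load 18/18]
6 cabins opened.

6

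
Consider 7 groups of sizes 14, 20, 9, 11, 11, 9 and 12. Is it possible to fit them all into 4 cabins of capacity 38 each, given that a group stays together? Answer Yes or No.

Yes

A valid assignment using 3 cabins:
  cabin 1: 20 + 14 = 34
  cabin 2: 12 + 11 + 11 = 34
  cabin 3: 9 + 9 = 18
That uses only 3 ≤ 4, so 4 cabins are enough.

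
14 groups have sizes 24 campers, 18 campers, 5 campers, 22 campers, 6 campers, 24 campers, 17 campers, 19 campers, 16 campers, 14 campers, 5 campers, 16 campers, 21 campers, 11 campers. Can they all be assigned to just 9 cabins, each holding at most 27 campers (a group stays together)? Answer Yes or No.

Total = 218 campers; ⌈218/27⌉ = 9.
10 groups each exceed half the capacity and cannot share a cabin, forcing at least 10 cabins.
At least 10 cabins are required, but only 9 are allowed.

No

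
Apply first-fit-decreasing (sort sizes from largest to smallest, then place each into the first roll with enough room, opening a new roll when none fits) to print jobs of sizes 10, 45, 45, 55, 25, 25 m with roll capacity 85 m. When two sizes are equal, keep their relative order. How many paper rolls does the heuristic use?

Sorted descending: 55, 45, 45, 25, 25, 10.
  55 → roll 1 (new)  [load 55/85]
  45 → roll 2 (new)  [load 45/85]
  45 → roll 3 (new)  [load 45/85]
  25 → roll 1  [load 80/85]
  25 → roll 2  [load 70/85]
  10 → roll 2  [load 80/85]
3 paper rolls opened.

3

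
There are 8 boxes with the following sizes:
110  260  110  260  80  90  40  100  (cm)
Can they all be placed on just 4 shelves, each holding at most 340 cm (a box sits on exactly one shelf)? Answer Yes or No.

Yes

A valid assignment using 4 shelves:
  shelf 1: 260 + 80 = 340
  shelf 2: 260 + 40 = 300
  shelf 3: 110 + 110 + 100 = 320
  shelf 4: 90 = 90
Every load is within 340 cm, so 4 shelves suffice.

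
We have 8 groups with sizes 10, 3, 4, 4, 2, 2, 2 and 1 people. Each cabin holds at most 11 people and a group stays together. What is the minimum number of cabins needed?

3

Total = 10 + 4 + 4 + 3 + 2 + 2 + 2 + 1 = 28 people.
Lower bound: ⌈28/11⌉ = 3 cabins.
A packing using 3 cabins:
  cabin 1: 10 + 1 = 11
  cabin 2: 4 + 4 + 3 = 11
  cabin 3: 2 + 2 + 2 = 6
This matches the lower bound, so 3 is optimal.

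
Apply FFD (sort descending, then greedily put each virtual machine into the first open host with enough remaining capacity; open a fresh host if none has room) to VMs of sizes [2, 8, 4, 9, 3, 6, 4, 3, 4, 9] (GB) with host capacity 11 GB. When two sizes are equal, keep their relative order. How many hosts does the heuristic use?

5

Sorted descending: 9, 9, 8, 6, 4, 4, 4, 3, 3, 2.
  9 → host 1 (new)  [load 9/11]
  9 → host 2 (new)  [load 9/11]
  8 → host 3 (new)  [load 8/11]
  6 → host 4 (new)  [load 6/11]
  4 → host 4  [load 10/11]
  4 → host 5 (new)  [load 4/11]
  4 → host 5  [load 8/11]
  3 → host 3  [load 11/11]
  3 → host 5  [load 11/11]
  2 → host 1  [load 11/11]
5 hosts opened.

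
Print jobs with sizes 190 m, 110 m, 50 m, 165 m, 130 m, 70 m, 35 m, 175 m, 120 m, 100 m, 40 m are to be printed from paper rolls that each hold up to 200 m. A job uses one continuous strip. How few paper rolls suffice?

7

Total = 190 + 175 + 165 + 130 + 120 + 110 + 100 + 70 + 50 + 40 + 35 = 1185 m.
Lower bound: ⌈1185/200⌉ = 6 paper rolls.
A packing using 7 paper rolls:
  roll 1: 190 = 190
  roll 2: 175 = 175
  roll 3: 165 + 35 = 200
  roll 4: 130 + 70 = 200
  roll 5: 120 + 50 = 170
  roll 6: 110 + 40 = 150
  roll 7: 100 = 100
No arrangement into 6 paper rolls stays within capacity, so 7 is optimal.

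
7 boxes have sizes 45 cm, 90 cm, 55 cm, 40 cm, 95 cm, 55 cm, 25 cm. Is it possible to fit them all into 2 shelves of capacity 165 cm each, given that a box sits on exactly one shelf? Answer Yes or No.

No

Total = 405 cm; ⌈405/165⌉ = 3.
At least 3 shelves are required, but only 2 are allowed.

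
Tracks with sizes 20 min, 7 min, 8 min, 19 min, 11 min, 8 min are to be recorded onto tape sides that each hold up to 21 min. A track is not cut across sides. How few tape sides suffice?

4

Total = 20 + 19 + 11 + 8 + 8 + 7 = 73 min.
Lower bound: ⌈73/21⌉ = 4 tape sides.
A packing using 4 tape sides:
  side 1: 20 = 20
  side 2: 19 = 19
  side 3: 11 + 8 = 19
  side 4: 8 + 7 = 15
This matches the lower bound, so 4 is optimal.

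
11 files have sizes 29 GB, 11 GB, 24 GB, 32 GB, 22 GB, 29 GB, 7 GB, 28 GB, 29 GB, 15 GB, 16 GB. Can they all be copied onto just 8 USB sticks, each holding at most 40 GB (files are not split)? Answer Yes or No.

A valid assignment using 7 USB sticks:
  USB stick 1: 32 + 7 = 39
  USB stick 2: 29 + 11 = 40
  USB stick 3: 29 = 29
  USB stick 4: 29 = 29
  USB stick 5: 28 = 28
  USB stick 6: 24 + 16 = 40
  USB stick 7: 22 + 15 = 37
That uses only 7 ≤ 8, so 8 USB sticks are enough.

Yes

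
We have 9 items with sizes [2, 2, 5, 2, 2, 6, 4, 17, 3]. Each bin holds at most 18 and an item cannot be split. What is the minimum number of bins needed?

3

Total = 17 + 6 + 5 + 4 + 3 + 2 + 2 + 2 + 2 = 43.
Lower bound: ⌈43/18⌉ = 3 bins.
A packing using 3 bins:
  bin 1: 17 = 17
  bin 2: 6 + 5 + 4 + 3 = 18
  bin 3: 2 + 2 + 2 + 2 = 8
This matches the lower bound, so 3 is optimal.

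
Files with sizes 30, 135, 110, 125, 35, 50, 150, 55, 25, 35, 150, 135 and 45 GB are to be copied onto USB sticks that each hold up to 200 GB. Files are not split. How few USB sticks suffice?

Total = 150 + 150 + 135 + 135 + 125 + 110 + 55 + 50 + 45 + 35 + 35 + 30 + 25 = 1080 GB.
Lower bound: ⌈1080/200⌉ = 6 USB sticks.
A packing using 6 USB sticks:
  USB stick 1: 150 + 50 = 200
  USB stick 2: 150 + 45 = 195
  USB stick 3: 135 + 55 = 190
  USB stick 4: 135 + 35 + 30 = 200
  USB stick 5: 125 + 35 + 25 = 185
  USB stick 6: 110 = 110
This matches the lower bound, so 6 is optimal.

6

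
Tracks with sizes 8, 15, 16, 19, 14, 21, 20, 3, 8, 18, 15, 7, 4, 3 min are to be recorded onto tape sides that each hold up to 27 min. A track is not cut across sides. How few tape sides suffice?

Total = 21 + 20 + 19 + 18 + 16 + 15 + 15 + 14 + 8 + 8 + 7 + 4 + 3 + 3 = 171 min.
Lower bound: ⌈171/27⌉ = 7 tape sides.
Also, 8 tracks each exceed 27/2 min, and no two of those can share a side, so at least 8 tape sides are needed.
A packing using 8 tape sides:
  side 1: 21 + 4 = 25
  side 2: 20 + 7 = 27
  side 3: 19 + 8 = 27
  side 4: 18 + 8 = 26
  side 5: 16 + 3 + 3 = 22
  side 6: 15 = 15
  side 7: 15 = 15
  side 8: 14 = 14
This matches the lower bound, so 8 is optimal.

8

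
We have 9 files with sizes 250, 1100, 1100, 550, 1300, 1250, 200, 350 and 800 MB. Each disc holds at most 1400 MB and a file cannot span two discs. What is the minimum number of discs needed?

Total = 1300 + 1250 + 1100 + 1100 + 800 + 550 + 350 + 250 + 200 = 6900 MB.
Lower bound: ⌈6900/1400⌉ = 5 discs.
A packing using 6 discs:
  disc 1: 1300 = 1300
  disc 2: 1250 = 1250
  disc 3: 1100 + 250 = 1350
  disc 4: 1100 + 200 = 1300
  disc 5: 800 + 550 = 1350
  disc 6: 350 = 350
No arrangement into 5 discs stays within capacity, so 6 is optimal.

6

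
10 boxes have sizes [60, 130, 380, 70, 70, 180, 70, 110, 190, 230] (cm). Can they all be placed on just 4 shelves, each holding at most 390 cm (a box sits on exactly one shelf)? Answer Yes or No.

A valid assignment using 4 shelves:
  shelf 1: 380 = 380
  shelf 2: 230 + 130 = 360
  shelf 3: 190 + 180 = 370
  shelf 4: 110 + 70 + 70 + 70 + 60 = 380
Every load is within 390 cm, so 4 shelves suffice.

Yes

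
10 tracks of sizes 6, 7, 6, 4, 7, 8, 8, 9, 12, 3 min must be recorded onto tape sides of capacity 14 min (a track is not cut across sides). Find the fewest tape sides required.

6

Total = 12 + 9 + 8 + 8 + 7 + 7 + 6 + 6 + 4 + 3 = 70 min.
Lower bound: ⌈70/14⌉ = 5 tape sides.
A packing using 6 tape sides:
  side 1: 12 = 12
  side 2: 9 + 4 = 13
  side 3: 8 + 6 = 14
  side 4: 8 + 6 = 14
  side 5: 7 + 7 = 14
  side 6: 3 = 3
No arrangement into 5 tape sides stays within capacity, so 6 is optimal.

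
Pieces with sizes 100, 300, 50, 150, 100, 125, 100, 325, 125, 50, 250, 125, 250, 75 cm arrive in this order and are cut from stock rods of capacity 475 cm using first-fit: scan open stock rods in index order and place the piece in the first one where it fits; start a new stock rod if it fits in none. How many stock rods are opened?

  100 → stock rod 1 (new)  [load 100/475]
  300 → stock rod 1  [load 400/475]
  50 → stock rod 1  [load 450/475]
  150 → stock rod 2 (new)  [load 150/475]
  100 → stock rod 2  [load 250/475]
  125 → stock rod 2  [load 375/475]
  100 → stock rod 2  [load 475/475]
  325 → stock rod 3 (new)  [load 325/475]
  125 → stock rod 3  [load 450/475]
  50 → stock rod 4 (new)  [load 50/475]
  250 → stock rod 4  [load 300/475]
  125 → stock rod 4  [load 425/475]
  250 → stock rod 5 (new)  [load 250/475]
  75 → stock rod 5  [load 325/475]
5 stock rods opened.

5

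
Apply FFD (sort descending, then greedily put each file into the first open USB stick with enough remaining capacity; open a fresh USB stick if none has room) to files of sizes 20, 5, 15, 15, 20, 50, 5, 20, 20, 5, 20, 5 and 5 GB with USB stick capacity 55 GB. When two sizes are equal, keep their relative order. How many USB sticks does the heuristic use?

4

Sorted descending: 50, 20, 20, 20, 20, 20, 15, 15, 5, 5, 5, 5, 5.
  50 → USB stick 1 (new)  [load 50/55]
  20 → USB stick 2 (new)  [load 20/55]
  20 → USB stick 2  [load 40/55]
  20 → USB stick 3 (new)  [load 20/55]
  20 → USB stick 3  [load 40/55]
  20 → USB stick 4 (new)  [load 20/55]
  15 → USB stick 2  [load 55/55]
  15 → USB stick 3  [load 55/55]
  5 → USB stick 1  [load 55/55]
  5 → USB stick 4  [load 25/55]
  5 → USB stick 4  [load 30/55]
  5 → USB stick 4  [load 35/55]
  5 → USB stick 4  [load 40/55]
4 USB sticks opened.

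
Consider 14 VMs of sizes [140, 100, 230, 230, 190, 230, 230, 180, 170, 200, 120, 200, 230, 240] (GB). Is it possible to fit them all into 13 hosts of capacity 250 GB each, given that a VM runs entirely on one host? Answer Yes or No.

A valid assignment using 13 hosts:
  host 1: 240 = 240
  host 2: 230 = 230
  host 3: 230 = 230
  host 4: 230 = 230
  host 5: 230 = 230
  host 6: 230 = 230
  host 7: 200 = 200
  host 8: 200 = 200
  host 9: 190 = 190
  host 10: 180 = 180
  host 11: 170 = 170
  host 12: 140 + 100 = 240
  host 13: 120 = 120
Every load is within 250 GB, so 13 hosts suffice.

Yes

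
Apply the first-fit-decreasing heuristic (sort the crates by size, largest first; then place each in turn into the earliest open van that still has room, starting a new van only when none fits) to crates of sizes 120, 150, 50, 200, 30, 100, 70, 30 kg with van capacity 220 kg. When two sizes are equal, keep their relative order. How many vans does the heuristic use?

4

Sorted descending: 200, 150, 120, 100, 70, 50, 30, 30.
  200 → van 1 (new)  [load 200/220]
  150 → van 2 (new)  [load 150/220]
  120 → van 3 (new)  [load 120/220]
  100 → van 3  [load 220/220]
  70 → van 2  [load 220/220]
  50 → van 4 (new)  [load 50/220]
  30 → van 4  [load 80/220]
  30 → van 4  [load 110/220]
4 vans opened.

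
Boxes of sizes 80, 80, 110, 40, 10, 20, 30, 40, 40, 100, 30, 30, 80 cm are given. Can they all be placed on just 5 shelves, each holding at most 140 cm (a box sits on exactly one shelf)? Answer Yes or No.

A valid assignment using 5 shelves:
  shelf 1: 110 + 30 = 140
  shelf 2: 100 + 40 = 140
  shelf 3: 80 + 40 + 20 = 140
  shelf 4: 80 + 40 + 10 = 130
  shelf 5: 80 + 30 + 30 = 140
Every load is within 140 cm, so 5 shelves suffice.

Yes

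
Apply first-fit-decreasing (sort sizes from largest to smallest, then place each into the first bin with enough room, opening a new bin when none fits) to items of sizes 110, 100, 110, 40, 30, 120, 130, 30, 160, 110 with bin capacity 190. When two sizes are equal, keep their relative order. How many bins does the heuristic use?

Sorted descending: 160, 130, 120, 110, 110, 110, 100, 40, 30, 30.
  160 → bin 1 (new)  [load 160/190]
  130 → bin 2 (new)  [load 130/190]
  120 → bin 3 (new)  [load 120/190]
  110 → bin 4 (new)  [load 110/190]
  110 → bin 5 (new)  [load 110/190]
  110 → bin 6 (new)  [load 110/190]
  100 → bin 7 (new)  [load 100/190]
  40 → bin 2  [load 170/190]
  30 → bin 1  [load 190/190]
  30 → bin 3  [load 150/190]
7 bins opened.

7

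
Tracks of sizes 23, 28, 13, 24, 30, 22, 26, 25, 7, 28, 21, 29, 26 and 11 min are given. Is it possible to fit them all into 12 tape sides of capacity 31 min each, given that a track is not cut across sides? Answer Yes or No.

Yes

A valid assignment using 12 tape sides:
  side 1: 30 = 30
  side 2: 29 = 29
  side 3: 28 = 28
  side 4: 28 = 28
  side 5: 26 = 26
  side 6: 26 = 26
  side 7: 25 = 25
  side 8: 24 + 7 = 31
  side 9: 23 = 23
  side 10: 22 = 22
  side 11: 21 = 21
  side 12: 13 + 11 = 24
Every load is within 31 min, so 12 tape sides suffice.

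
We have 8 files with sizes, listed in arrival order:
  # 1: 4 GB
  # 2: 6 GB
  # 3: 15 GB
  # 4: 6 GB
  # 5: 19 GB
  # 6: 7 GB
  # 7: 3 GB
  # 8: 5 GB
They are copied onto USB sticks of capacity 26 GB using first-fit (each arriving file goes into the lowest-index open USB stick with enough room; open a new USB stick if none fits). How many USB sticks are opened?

3

  4 → USB stick 1 (new)  [load 4/26]
  6 → USB stick 1  [load 10/26]
  15 → USB stick 1  [load 25/26]
  6 → USB stick 2 (new)  [load 6/26]
  19 → USB stick 2  [load 25/26]
  7 → USB stick 3 (new)  [load 7/26]
  3 → USB stick 3  [load 10/26]
  5 → USB stick 3  [load 15/26]
3 USB sticks opened.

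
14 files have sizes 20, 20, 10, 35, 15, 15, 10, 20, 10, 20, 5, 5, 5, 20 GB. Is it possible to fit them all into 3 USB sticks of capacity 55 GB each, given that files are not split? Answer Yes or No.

No

Total = 210 GB; ⌈210/55⌉ = 4.
At least 4 USB sticks are required, but only 3 are allowed.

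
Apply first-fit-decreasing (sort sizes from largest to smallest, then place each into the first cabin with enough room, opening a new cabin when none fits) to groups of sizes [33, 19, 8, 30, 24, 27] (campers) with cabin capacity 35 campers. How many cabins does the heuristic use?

5

Sorted descending: 33, 30, 27, 24, 19, 8.
  33 → cabin 1 (new)  [load 33/35]
  30 → cabin 2 (new)  [load 30/35]
  27 → cabin 3 (new)  [load 27/35]
  24 → cabin 4 (new)  [load 24/35]
  19 → cabin 5 (new)  [load 19/35]
  8 → cabin 3  [load 35/35]
5 cabins opened.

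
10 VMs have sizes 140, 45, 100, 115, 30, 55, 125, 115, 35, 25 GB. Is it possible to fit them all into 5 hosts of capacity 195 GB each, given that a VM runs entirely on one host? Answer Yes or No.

Yes

A valid assignment using 5 hosts:
  host 1: 140 + 55 = 195
  host 2: 125 + 45 + 25 = 195
  host 3: 115 + 35 + 30 = 180
  host 4: 115 = 115
  host 5: 100 = 100
Every load is within 195 GB, so 5 hosts suffice.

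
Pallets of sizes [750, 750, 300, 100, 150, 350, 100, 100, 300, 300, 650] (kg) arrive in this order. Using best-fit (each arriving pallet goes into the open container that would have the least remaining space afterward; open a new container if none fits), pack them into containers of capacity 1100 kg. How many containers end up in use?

4

  750 → container 1 (new)  [load 750/1100]
  750 → container 2 (new)  [load 750/1100]
  300 → container 1  [load 1050/1100]
  100 → container 2  [load 850/1100]
  150 → container 2  [load 1000/1100]
  350 → container 3 (new)  [load 350/1100]
  100 → container 2  [load 1100/1100]
  100 → container 3  [load 450/1100]
  300 → container 3  [load 750/1100]
  300 → container 3  [load 1050/1100]
  650 → container 4 (new)  [load 650/1100]
4 containers opened.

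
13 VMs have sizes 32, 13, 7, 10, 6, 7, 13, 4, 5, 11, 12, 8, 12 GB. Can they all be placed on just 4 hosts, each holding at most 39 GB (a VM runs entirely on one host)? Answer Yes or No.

Yes

A valid assignment using 4 hosts:
  host 1: 32 + 7 = 39
  host 2: 13 + 13 + 12 = 38
  host 3: 12 + 11 + 10 + 6 = 39
  host 4: 8 + 7 + 5 + 4 = 24
Every load is within 39 GB, so 4 hosts suffice.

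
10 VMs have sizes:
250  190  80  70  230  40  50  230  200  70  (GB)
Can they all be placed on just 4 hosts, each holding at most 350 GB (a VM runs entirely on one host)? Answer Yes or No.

No

Total = 1410 GB; ⌈1410/350⌉ = 5.
At least 5 hosts are required, but only 4 are allowed.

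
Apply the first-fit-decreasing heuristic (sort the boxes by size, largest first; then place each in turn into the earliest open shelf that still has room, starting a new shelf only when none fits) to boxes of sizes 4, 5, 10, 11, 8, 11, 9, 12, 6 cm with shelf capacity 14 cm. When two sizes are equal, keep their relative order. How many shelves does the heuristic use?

Sorted descending: 12, 11, 11, 10, 9, 8, 6, 5, 4.
  12 → shelf 1 (new)  [load 12/14]
  11 → shelf 2 (new)  [load 11/14]
  11 → shelf 3 (new)  [load 11/14]
  10 → shelf 4 (new)  [load 10/14]
  9 → shelf 5 (new)  [load 9/14]
  8 → shelf 6 (new)  [load 8/14]
  6 → shelf 6  [load 14/14]
  5 → shelf 5  [load 14/14]
  4 → shelf 4  [load 14/14]
6 shelves opened.

6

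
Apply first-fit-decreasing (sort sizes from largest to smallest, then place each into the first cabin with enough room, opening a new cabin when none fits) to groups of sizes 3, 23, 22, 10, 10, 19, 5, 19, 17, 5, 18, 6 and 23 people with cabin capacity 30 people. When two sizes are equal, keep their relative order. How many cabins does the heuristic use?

7

Sorted descending: 23, 23, 22, 19, 19, 18, 17, 10, 10, 6, 5, 5, 3.
  23 → cabin 1 (new)  [load 23/30]
  23 → cabin 2 (new)  [load 23/30]
  22 → cabin 3 (new)  [load 22/30]
  19 → cabin 4 (new)  [load 19/30]
  19 → cabin 5 (new)  [load 19/30]
  18 → cabin 6 (new)  [load 18/30]
  17 → cabin 7 (new)  [load 17/30]
  10 → cabin 4  [load 29/30]
  10 → cabin 5  [load 29/30]
  6 → cabin 1  [load 29/30]
  5 → cabin 2  [load 28/30]
  5 → cabin 3  [load 27/30]
  3 → cabin 3  [load 30/30]
7 cabins opened.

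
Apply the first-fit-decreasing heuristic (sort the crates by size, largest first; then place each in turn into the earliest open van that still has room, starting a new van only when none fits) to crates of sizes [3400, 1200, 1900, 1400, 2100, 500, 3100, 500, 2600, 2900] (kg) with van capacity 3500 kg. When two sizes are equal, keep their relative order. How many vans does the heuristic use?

Sorted descending: 3400, 3100, 2900, 2600, 2100, 1900, 1400, 1200, 500, 500.
  3400 → van 1 (new)  [load 3400/3500]
  3100 → van 2 (new)  [load 3100/3500]
  2900 → van 3 (new)  [load 2900/3500]
  2600 → van 4 (new)  [load 2600/3500]
  2100 → van 5 (new)  [load 2100/3500]
  1900 → van 6 (new)  [load 1900/3500]
  1400 → van 5  [load 3500/3500]
  1200 → van 6  [load 3100/3500]
  500 → van 3  [load 3400/3500]
  500 → van 4  [load 3100/3500]
6 vans opened.

6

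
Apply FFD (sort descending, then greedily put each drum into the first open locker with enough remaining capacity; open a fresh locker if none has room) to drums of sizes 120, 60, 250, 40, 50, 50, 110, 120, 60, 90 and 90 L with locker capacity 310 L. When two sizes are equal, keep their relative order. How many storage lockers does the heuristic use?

4

Sorted descending: 250, 120, 120, 110, 90, 90, 60, 60, 50, 50, 40.
  250 → locker 1 (new)  [load 250/310]
  120 → locker 2 (new)  [load 120/310]
  120 → locker 2  [load 240/310]
  110 → locker 3 (new)  [load 110/310]
  90 → locker 3  [load 200/310]
  90 → locker 3  [load 290/310]
  60 → locker 1  [load 310/310]
  60 → locker 2  [load 300/310]
  50 → locker 4 (new)  [load 50/310]
  50 → locker 4  [load 100/310]
  40 → locker 4  [load 140/310]
4 storage lockers opened.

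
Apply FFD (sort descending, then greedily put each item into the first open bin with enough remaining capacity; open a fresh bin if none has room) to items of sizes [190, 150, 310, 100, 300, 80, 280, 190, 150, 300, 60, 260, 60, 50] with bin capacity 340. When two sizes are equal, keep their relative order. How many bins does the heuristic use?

Sorted descending: 310, 300, 300, 280, 260, 190, 190, 150, 150, 100, 80, 60, 60, 50.
  310 → bin 1 (new)  [load 310/340]
  300 → bin 2 (new)  [load 300/340]
  300 → bin 3 (new)  [load 300/340]
  280 → bin 4 (new)  [load 280/340]
  260 → bin 5 (new)  [load 260/340]
  190 → bin 6 (new)  [load 190/340]
  190 → bin 7 (new)  [load 190/340]
  150 → bin 6  [load 340/340]
  150 → bin 7  [load 340/340]
  100 → bin 8 (new)  [load 100/340]
  80 → bin 5  [load 340/340]
  60 → bin 4  [load 340/340]
  60 → bin 8  [load 160/340]
  50 → bin 8  [load 210/340]
8 bins opened.

8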